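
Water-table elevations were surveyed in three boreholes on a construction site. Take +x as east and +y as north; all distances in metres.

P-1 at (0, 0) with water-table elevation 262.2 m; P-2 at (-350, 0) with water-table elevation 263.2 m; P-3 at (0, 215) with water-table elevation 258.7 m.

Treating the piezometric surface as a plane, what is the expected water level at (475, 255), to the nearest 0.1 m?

256.7 m

∂h/∂x = (263.2 − 262.2) / (-350 − 0) = -0.002857
∂h/∂y = (258.7 − 262.2) / (215 − 0) = -0.01628
h(475, 255) = 262.2 + (-0.002857)·(475) + (-0.01628)·(255) = 262.2 -1.357 -4.151 = 256.692 m.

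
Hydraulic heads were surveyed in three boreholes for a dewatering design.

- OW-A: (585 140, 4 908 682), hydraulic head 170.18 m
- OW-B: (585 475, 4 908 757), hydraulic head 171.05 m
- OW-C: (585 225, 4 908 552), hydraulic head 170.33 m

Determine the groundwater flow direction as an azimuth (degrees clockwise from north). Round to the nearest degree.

259°

Taking OW-A as reference: OW-B−OW-A = (335, 75, +0.87); OW-C−OW-A = (85, -130, +0.15).
Determinant of the coordinate differences = 335·(-130) − 85·75 = -49925.
∂h/∂x = [(+0.87)·(-130) − (+0.15)·75] / -49925 = +0.002491
∂h/∂y = [335·(+0.15) − 85·(+0.87)] / -49925 = +0.0004747
Flow direction (−∇h) has components (-0.002491 E, -0.0004747 N).
Azimuth = atan2(E, N) = atan2(-0.002491, -0.0004747) = 259.2° ≈ 259°.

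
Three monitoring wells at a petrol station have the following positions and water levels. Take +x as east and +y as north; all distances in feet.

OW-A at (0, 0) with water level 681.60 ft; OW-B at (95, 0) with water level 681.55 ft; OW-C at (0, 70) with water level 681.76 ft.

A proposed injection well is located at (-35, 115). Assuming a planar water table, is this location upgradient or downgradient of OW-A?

∂h/∂x = (681.55 − 681.60) / (95 − 0) = -0.0005263
∂h/∂y = (681.76 − 681.60) / (70 − 0) = +0.002286
Head at (-35, 115) = 681.60 + (-0.0005263)·(-35) + (+0.002286)·(115) = 681.88 ft.
That is higher than the 681.60 ft at OW-A, so the point is upgradient.

upgradient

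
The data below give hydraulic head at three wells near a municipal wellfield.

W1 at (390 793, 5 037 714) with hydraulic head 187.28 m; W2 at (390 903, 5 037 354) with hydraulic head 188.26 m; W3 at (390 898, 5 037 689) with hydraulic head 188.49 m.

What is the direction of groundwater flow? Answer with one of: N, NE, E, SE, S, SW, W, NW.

Differences from W1: to W2 (Δx, Δy, Δh) = (110, -360, +0.98); to W3 = (105, -25, +1.21).
Solve a·Δx + b·Δy = Δh: det = 110·(-25) − 105·(-360) = 35050.
∂h/∂x = [(+0.98)·(-25) − (+1.21)·(-360)] / 35050 = +0.01173
∂h/∂y = [110·(+1.21) − 105·(+0.98)] / 35050 = +0.0008616
Flow = −∇h = (-0.01173 east, -0.0008616 north), which points west.

W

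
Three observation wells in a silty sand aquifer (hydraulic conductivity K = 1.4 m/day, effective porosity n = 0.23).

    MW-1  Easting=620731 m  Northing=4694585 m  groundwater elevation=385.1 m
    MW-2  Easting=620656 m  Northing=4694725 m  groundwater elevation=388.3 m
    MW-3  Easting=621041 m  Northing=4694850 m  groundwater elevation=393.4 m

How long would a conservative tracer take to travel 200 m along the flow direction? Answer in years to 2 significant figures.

3.5 years

Taking MW-1 as reference: MW-2−MW-1 = (-75, 140, +3.2); MW-3−MW-1 = (310, 265, +8.3).
Solve a·Δx + b·Δy = Δh: det = (-75)·265 − 310·140 = -63275.
∂h/∂x = [(+3.2)·265 − (+8.3)·140] / -63275 = +0.004962
∂h/∂y = [(-75)·(+8.3) − 310·(+3.2)] / -63275 = +0.02552
|∇h| = √(0.004962² + 0.02552²) = 0.026
Seepage velocity v = K·i/n = 1.4 × 0.026 / 0.23 = 0.1583 m/day.
t = 200 / 0.1583 = 1263 days = 3.46 years.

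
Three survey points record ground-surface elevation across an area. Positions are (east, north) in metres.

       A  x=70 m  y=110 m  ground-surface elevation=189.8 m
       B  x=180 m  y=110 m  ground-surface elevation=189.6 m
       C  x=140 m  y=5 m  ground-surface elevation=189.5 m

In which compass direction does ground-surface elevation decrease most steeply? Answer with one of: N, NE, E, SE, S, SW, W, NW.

With z = a·x + b·y + c and A as origin, the differences give:
  110·a + 0·b = -0.2
  70·a + (-105)·b = -0.3
Eliminate b (×(-105) and ×0, subtract): -11550·a = 21.00 → a = ∂z/∂x = -0.001818
Back-substitute: b = ∂z/∂y = +0.001645.
Steepest decrease is along −∇f = (+0.001818 E, -0.001645 N) → southeast.

SE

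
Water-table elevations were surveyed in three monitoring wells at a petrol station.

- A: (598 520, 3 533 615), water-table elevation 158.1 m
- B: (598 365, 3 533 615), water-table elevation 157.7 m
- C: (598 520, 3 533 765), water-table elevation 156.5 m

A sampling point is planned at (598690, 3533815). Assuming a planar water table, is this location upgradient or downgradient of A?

∂h/∂x = (157.7 − 158.1) / (598365 − 598520) = +0.002581
∂h/∂y = (156.5 − 158.1) / (3533765 − 3533615) = -0.01067
Head at (598690, 3533815) = 158.1 + (+0.002581)·(170) + (-0.01067)·(200) = 156.41 m.
That is lower than the 158.1 m at A, so the point is downgradient.

downgradient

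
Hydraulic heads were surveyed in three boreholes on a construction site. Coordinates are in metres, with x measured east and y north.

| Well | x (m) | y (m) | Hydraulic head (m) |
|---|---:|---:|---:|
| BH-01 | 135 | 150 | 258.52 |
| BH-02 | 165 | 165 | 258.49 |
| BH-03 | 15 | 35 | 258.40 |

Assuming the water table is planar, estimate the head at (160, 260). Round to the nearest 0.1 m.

258.9 m

Three-point gradient (reference BH-01): Δ to BH-02 = (30, 15, -0.03), Δ to BH-03 = (-120, -115, -0.12).
∂h/∂x = -0.003182, ∂h/∂y = +0.004364 (det = -1650).
h(160, 260) = 258.52 + (-0.003182)·(25) + (+0.004364)·(110) = 258.52 -0.080 +0.480 = 258.920 m.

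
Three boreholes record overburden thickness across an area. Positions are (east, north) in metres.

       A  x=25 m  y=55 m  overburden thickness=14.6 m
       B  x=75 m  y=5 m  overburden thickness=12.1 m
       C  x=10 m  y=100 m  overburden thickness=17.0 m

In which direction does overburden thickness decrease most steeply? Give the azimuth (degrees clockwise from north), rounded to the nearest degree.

185°

With d = a·x + b·y + c and A as origin, the differences give:
  50·a + (-50)·b = -2.5
  (-15)·a + 45·b = +2.4
Eliminate b (×45 and ×(-50), subtract): 1500·a = 7.50 → a = ∂d/∂x = +0.005000
Back-substitute: b = ∂d/∂y = +0.05500.
Steepest decrease is along −∇f: components (-0.005000 E, -0.05500 N).
Azimuth = atan2(-0.005000, -0.05500) = 185.2° ≈ 185°.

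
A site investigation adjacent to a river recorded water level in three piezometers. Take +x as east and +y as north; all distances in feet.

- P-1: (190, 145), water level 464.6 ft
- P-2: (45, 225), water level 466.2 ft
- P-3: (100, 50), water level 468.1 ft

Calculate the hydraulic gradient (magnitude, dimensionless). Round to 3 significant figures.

0.0269

Taking P-1 as reference: P-2−P-1 = (-145, 80, +1.6); P-3−P-1 = (-90, -95, +3.5).
Determinant of the coordinate differences = (-145)·(-95) − (-90)·80 = 20975.
∂h/∂x = [(+1.6)·(-95) − (+3.5)·80] / 20975 = -0.02060
∂h/∂y = [(-145)·(+3.5) − (-90)·(+1.6)] / 20975 = -0.01733
|∇h| = √(-0.02060² + -0.01733²) = 0.02692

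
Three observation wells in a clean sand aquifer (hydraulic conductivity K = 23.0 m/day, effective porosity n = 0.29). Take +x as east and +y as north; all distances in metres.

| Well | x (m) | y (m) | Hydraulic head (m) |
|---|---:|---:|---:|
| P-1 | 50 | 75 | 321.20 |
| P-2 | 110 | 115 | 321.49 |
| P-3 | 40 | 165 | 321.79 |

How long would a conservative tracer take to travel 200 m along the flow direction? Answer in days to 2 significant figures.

Differences from P-1: to P-2 (Δx, Δy, Δh) = (60, 40, +0.29); to P-3 = (-10, 90, +0.59).
Solve a·Δx + b·Δy = Δh: det = 60·90 − (-10)·40 = 5800.
∂h/∂x = [(+0.29)·90 − (+0.59)·40] / 5800 = +0.0004310
∂h/∂y = [60·(+0.59) − (-10)·(+0.29)] / 5800 = +0.006603
|∇h| = √(0.0004310² + 0.006603²) = 0.006617
Seepage velocity v = K·i/n = 23.0 × 0.006617 / 0.29 = 0.5248 m/day.
t = 200 / 0.5248 = 381.1 days.

380 days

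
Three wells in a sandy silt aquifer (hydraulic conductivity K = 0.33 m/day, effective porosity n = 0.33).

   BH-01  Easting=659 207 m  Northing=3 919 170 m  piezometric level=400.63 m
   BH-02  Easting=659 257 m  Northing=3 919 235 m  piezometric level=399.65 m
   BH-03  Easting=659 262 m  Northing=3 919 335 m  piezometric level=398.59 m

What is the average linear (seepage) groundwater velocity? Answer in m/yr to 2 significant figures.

Taking BH-01 as reference: BH-02−BH-01 = (50, 65, -0.98); BH-03−BH-01 = (55, 165, -2.04).
Solve a·Δx + b·Δy = Δh: det = 50·165 − 55·65 = 4675.
∂h/∂x = [(-0.98)·165 − (-2.04)·65] / 4675 = -0.006225
∂h/∂y = [50·(-2.04) − 55·(-0.98)] / 4675 = -0.01029
|∇h| = √(-0.006225² + -0.01029²) = 0.01203
Seepage velocity v = K·i/n = 0.33 × 0.01203 / 0.33 = 0.01203 m/day = 4.394 m/yr.

4.4 m/yr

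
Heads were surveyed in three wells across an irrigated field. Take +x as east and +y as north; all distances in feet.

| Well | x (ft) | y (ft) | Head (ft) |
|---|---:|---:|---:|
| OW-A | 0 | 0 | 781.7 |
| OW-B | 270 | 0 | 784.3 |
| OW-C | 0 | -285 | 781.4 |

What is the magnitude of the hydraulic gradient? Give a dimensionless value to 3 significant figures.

∂h/∂x = (784.3 − 781.7) / (270 − 0) = +0.009630
∂h/∂y = (781.4 − 781.7) / (-285 − 0) = +0.001053
|∇h| = √(0.009630² + 0.001053²) = 0.009687

0.00969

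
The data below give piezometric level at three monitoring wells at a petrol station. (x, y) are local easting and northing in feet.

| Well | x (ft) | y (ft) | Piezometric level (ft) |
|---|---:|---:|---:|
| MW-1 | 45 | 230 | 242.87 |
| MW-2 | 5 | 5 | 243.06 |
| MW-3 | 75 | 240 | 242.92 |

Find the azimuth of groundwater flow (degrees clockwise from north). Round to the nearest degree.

300°

Taking MW-1 as reference: MW-2−MW-1 = (-40, -225, +0.19); MW-3−MW-1 = (30, 10, +0.05).
Determinant of the coordinate differences = (-40)·10 − 30·(-225) = 6350.
∂h/∂x = [(+0.19)·10 − (+0.05)·(-225)] / 6350 = +0.002071
∂h/∂y = [(-40)·(+0.05) − 30·(+0.19)] / 6350 = -0.001213
Flow direction (−∇h) has components (-0.002071 E, +0.001213 N).
Azimuth = atan2(E, N) = atan2(-0.002071, +0.001213) = 300.4° ≈ 300°.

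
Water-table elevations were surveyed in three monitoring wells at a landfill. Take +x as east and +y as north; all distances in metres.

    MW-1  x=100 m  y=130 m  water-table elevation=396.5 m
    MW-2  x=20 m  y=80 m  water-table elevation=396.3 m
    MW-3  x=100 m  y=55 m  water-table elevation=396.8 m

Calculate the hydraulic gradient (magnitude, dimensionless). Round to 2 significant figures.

Three-point gradient (reference MW-1): Δ to MW-2 = (-80, -50, -0.2), Δ to MW-3 = (0, -75, +0.3).
∂h/∂x = +0.005000, ∂h/∂y = -0.004000 (det = 6000).
|∇h| = √(0.005000² + -0.004000²) = 0.006403

0.0064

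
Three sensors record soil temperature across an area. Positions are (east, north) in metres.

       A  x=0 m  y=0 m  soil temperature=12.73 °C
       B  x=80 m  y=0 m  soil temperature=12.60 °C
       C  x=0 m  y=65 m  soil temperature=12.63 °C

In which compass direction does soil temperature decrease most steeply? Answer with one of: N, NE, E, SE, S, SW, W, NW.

NE

∂T/∂x = (12.60 − 12.73) / (80 − 0) = -0.001625
∂T/∂y = (12.63 − 12.73) / (65 − 0) = -0.001538
Steepest decrease is along −∇f = (+0.001625 E, +0.001538 N) → northeast.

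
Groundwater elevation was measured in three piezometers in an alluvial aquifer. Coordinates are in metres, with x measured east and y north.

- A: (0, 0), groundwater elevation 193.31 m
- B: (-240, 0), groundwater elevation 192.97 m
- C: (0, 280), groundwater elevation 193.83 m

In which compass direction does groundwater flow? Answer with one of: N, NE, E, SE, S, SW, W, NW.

∂h/∂x = (192.97 − 193.31) / (-240 − 0) = +0.001417
∂h/∂y = (193.83 − 193.31) / (280 − 0) = +0.001857
Flow = −∇h = (-0.001417 east, -0.001857 north), which points southwest.

SW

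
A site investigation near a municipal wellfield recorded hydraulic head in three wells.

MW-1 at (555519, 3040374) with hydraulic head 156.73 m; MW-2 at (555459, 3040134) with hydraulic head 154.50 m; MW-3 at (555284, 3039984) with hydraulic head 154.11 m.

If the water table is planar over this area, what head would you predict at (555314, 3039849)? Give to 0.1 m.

152.4 m

Taking MW-1 as reference: MW-2−MW-1 = (-60, -240, -2.23); MW-3−MW-1 = (-235, -390, -2.62).
Determinant of the coordinate differences = (-60)·(-390) − (-235)·(-240) = -33000.
∂h/∂x = [(-2.23)·(-390) − (-2.62)·(-240)] / -33000 = -0.007300
∂h/∂y = [(-60)·(-2.62) − (-235)·(-2.23)] / -33000 = +0.01112
h(555314, 3039849) = 156.73 + (-0.007300)·(-205) + (+0.01112)·(-525) = 156.73 +1.497 -5.836 = 152.390 m.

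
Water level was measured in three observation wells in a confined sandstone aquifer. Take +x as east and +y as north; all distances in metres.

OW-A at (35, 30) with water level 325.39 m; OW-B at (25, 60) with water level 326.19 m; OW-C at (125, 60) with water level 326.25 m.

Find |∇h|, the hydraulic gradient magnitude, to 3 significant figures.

Differences from OW-A: to OW-B (Δx, Δy, Δh) = (-10, 30, +0.80); to OW-C = (90, 30, +0.86).
Solve a·Δx + b·Δy = Δh: det = (-10)·30 − 90·30 = -3000.
∂h/∂x = [(+0.80)·30 − (+0.86)·30] / -3000 = +0.0006000
∂h/∂y = [(-10)·(+0.86) − 90·(+0.80)] / -3000 = +0.02687
|∇h| = √(0.0006000² + 0.02687²) = 0.02688

0.0269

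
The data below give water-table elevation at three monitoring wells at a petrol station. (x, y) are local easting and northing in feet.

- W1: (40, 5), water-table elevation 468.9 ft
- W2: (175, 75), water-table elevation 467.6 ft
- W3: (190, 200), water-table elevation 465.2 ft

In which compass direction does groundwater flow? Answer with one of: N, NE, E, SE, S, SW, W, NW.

N

Differences from W1: to W2 (Δx, Δy, Δh) = (135, 70, -1.3); to W3 = (150, 195, -3.7).
Determinant of the coordinate differences = 135·195 − 150·70 = 15825.
∂h/∂x = [(-1.3)·195 − (-3.7)·70] / 15825 = +0.0003476
∂h/∂y = [135·(-3.7) − 150·(-1.3)] / 15825 = -0.01924
Flow = −∇h = (-0.0003476 east, +0.01924 north), which points north.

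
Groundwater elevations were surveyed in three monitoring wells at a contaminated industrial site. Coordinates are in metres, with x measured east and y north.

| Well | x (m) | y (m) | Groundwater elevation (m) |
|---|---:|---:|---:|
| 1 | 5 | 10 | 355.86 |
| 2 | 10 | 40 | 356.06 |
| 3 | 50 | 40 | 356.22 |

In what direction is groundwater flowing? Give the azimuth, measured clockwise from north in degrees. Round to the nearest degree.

214°

Three-point gradient (reference 1): Δ to 2 = (5, 30, +0.20), Δ to 3 = (45, 30, +0.36).
∂h/∂x = +0.004000, ∂h/∂y = +0.006000 (det = -1200).
Flow direction (−∇h) has components (-0.004000 E, -0.006000 N).
Azimuth = atan2(E, N) = atan2(-0.004000, -0.006000) = 213.7° ≈ 214°.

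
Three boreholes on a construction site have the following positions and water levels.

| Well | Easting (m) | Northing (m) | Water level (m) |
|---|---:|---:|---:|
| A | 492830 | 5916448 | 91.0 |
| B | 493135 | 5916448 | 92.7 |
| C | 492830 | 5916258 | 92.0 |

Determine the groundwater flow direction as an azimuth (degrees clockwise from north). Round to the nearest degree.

∂h/∂x = (92.7 − 91.0) / (493135 − 492830) = +0.005574
∂h/∂y = (92.0 − 91.0) / (5916258 − 5916448) = -0.005263
Flow direction (−∇h) has components (-0.005574 E, +0.005263 N).
Azimuth = atan2(E, N) = atan2(-0.005574, +0.005263) = 313.4° ≈ 313°.

313°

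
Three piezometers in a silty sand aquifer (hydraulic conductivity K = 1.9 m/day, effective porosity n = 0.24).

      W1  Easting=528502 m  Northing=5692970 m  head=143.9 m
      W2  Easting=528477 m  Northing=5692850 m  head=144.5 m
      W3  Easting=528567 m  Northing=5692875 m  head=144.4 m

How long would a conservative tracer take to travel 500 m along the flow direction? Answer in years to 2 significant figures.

Taking W1 as reference: W2−W1 = (-25, -120, +0.6); W3−W1 = (65, -95, +0.5).
Solve a·Δx + b·Δy = Δh: det = (-25)·(-95) − 65·(-120) = 10175.
∂h/∂x = [(+0.6)·(-95) − (+0.5)·(-120)] / 10175 = +0.0002948
∂h/∂y = [(-25)·(+0.5) − 65·(+0.6)] / 10175 = -0.005061
|∇h| = √(0.0002948² + -0.005061²) = 0.00507
Seepage velocity v = K·i/n = 1.9 × 0.00507 / 0.24 = 0.04014 m/day.
t = 500 / 0.04014 = 1.246e+04 days = 34.1 years.

34 years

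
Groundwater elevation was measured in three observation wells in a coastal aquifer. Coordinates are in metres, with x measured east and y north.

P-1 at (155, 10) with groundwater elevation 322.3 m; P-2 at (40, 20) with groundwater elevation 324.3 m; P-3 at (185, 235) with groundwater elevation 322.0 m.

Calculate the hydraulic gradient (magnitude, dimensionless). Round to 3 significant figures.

0.0173

Taking P-1 as reference: P-2−P-1 = (-115, 10, +2.0); P-3−P-1 = (30, 225, -0.3).
Determinant of the coordinate differences = (-115)·225 − 30·10 = -26175.
∂h/∂x = [(+2.0)·225 − (-0.3)·10] / -26175 = -0.01731
∂h/∂y = [(-115)·(-0.3) − 30·(+2.0)] / -26175 = +0.0009742
|∇h| = √(-0.01731² + 0.0009742²) = 0.01734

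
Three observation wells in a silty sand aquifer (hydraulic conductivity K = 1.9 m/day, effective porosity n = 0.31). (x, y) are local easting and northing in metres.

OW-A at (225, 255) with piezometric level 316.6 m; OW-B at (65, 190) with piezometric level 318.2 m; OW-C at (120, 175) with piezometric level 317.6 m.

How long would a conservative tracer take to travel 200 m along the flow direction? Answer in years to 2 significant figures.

Taking OW-A as reference: OW-B−OW-A = (-160, -65, +1.6); OW-C−OW-A = (-105, -80, +1.0).
Determinant of the coordinate differences = (-160)·(-80) − (-105)·(-65) = 5975.
∂h/∂x = [(+1.6)·(-80) − (+1.0)·(-65)] / 5975 = -0.01054
∂h/∂y = [(-160)·(+1.0) − (-105)·(+1.6)] / 5975 = +0.001339
|∇h| = √(-0.01054² + 0.001339²) = 0.01062
Seepage velocity v = K·i/n = 1.9 × 0.01062 / 0.31 = 0.06509 m/day.
t = 200 / 0.06509 = 3073 days = 8.41 years.

8.4 years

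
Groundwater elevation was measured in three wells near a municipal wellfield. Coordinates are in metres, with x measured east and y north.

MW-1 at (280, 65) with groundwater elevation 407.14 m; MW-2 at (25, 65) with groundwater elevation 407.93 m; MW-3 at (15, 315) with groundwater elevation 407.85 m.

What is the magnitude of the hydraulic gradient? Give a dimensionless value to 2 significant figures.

With h = a·x + b·y + c and MW-1 as origin, the differences give:
  (-255)·a + 0·b = +0.79
  (-265)·a + 250·b = +0.71
Eliminate b (×250 and ×0, subtract): -63750·a = 197.500 → a = ∂h/∂x = -0.003098
Back-substitute: b = ∂h/∂y = -0.0004439.
|∇h| = √(-0.003098² + -0.0004439²) = 0.00313

0.0031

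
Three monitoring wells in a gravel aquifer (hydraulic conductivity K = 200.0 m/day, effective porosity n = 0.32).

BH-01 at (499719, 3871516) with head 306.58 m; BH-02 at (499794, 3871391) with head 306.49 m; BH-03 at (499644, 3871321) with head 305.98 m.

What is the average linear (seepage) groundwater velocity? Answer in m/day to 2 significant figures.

2.0 m/day

With h = a·x + b·y + c and BH-01 as origin, the differences give:
  75·a + (-125)·b = -0.09
  (-75)·a + (-195)·b = -0.60
Eliminate b (×(-195) and ×(-125), subtract): -24000·a = -57.450 → a = ∂h/∂x = +0.002394
Back-substitute: b = ∂h/∂y = +0.002156.
|∇h| = √(0.002394² + 0.002156²) = 0.003222
Seepage velocity v = K·i/n = 200.0 × 0.003222 / 0.32 = 2.014 m/day.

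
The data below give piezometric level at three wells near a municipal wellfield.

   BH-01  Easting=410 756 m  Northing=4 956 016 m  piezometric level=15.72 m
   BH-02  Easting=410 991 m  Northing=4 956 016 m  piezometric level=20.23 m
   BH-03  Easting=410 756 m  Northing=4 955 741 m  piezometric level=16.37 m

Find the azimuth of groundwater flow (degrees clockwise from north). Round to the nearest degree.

∂h/∂x = (20.23 − 15.72) / (410991 − 410756) = +0.01919
∂h/∂y = (16.37 − 15.72) / (4955741 − 4956016) = -0.002364
Flow direction (−∇h) has components (-0.01919 E, +0.002364 N).
Azimuth = atan2(E, N) = atan2(-0.01919, +0.002364) = 277.0° ≈ 277°.

277°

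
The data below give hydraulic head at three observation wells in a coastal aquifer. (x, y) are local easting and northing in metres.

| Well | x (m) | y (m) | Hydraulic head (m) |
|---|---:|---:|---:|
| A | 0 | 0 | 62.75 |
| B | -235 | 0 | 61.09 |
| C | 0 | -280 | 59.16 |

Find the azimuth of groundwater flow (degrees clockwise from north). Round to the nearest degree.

∂h/∂x = (61.09 − 62.75) / (-235 − 0) = +0.007064
∂h/∂y = (59.16 − 62.75) / (-280 − 0) = +0.01282
Flow direction (−∇h) has components (-0.007064 E, -0.01282 N).
Azimuth = atan2(E, N) = atan2(-0.007064, -0.01282) = 208.9° ≈ 209°.

209°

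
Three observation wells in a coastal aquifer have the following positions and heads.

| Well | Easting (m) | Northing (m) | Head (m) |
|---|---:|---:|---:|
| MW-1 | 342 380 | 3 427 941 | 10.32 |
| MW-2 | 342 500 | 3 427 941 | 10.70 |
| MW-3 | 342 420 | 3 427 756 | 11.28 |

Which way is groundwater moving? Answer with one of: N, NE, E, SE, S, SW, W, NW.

Differences from MW-1: to MW-2 (Δx, Δy, Δh) = (120, 0, +0.38); to MW-3 = (40, -185, +0.96).
Solve a·Δx + b·Δy = Δh: det = 120·(-185) − 40·0 = -22200.
∂h/∂x = [(+0.38)·(-185) − (+0.96)·0] / -22200 = +0.003167
∂h/∂y = [120·(+0.96) − 40·(+0.38)] / -22200 = -0.004505
Flow = −∇h = (-0.003167 east, +0.004505 north), which points northwest.

NW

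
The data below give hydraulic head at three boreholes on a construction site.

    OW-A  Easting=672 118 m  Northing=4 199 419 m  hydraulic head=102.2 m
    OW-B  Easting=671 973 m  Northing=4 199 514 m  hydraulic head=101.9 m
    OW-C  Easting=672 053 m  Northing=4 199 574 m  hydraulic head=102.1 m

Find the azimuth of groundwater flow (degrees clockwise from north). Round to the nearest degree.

262°

Taking OW-A as reference: OW-B−OW-A = (-145, 95, -0.3); OW-C−OW-A = (-65, 155, -0.1).
Determinant of the coordinate differences = (-145)·155 − (-65)·95 = -16300.
∂h/∂x = [(-0.3)·155 − (-0.1)·95] / -16300 = +0.002270
∂h/∂y = [(-145)·(-0.1) − (-65)·(-0.3)] / -16300 = +0.0003067
Flow direction (−∇h) has components (-0.002270 E, -0.0003067 N).
Azimuth = atan2(E, N) = atan2(-0.002270, -0.0003067) = 262.3° ≈ 262°.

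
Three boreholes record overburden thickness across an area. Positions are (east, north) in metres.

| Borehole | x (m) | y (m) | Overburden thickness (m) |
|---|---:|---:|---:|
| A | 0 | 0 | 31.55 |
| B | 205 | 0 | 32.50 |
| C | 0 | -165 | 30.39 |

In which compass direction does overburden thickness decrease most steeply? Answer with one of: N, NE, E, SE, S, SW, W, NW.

∂d/∂x = (32.50 − 31.55) / (205 − 0) = +0.004634
∂d/∂y = (30.39 − 31.55) / (-165 − 0) = +0.007030
Steepest decrease is along −∇f = (-0.004634 E, -0.007030 N) → southwest.

SW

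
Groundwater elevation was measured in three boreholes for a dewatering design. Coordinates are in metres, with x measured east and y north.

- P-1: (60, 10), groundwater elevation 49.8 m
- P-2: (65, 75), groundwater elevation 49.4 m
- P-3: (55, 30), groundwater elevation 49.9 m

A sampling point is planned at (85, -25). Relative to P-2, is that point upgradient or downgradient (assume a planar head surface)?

downgradient

Differences from P-1: to P-2 (Δx, Δy, Δh) = (5, 65, -0.4); to P-3 = (-5, 20, +0.1).
Determinant of the coordinate differences = 5·20 − (-5)·65 = 425.
∂h/∂x = [(-0.4)·20 − (+0.1)·65] / 425 = -0.03412
∂h/∂y = [5·(+0.1) − (-5)·(-0.4)] / 425 = -0.003529
Head at (85, -25) = 49.8 + (-0.03412)·(25) + (-0.003529)·(-35) = 49.07 m.
That is lower than the 49.4 m at P-2, so the point is downgradient.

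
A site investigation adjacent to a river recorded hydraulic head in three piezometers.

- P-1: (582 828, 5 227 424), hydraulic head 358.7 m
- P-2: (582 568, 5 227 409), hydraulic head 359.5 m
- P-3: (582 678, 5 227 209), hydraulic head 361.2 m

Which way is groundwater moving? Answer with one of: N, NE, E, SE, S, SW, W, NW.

N

Taking P-1 as reference: P-2−P-1 = (-260, -15, +0.8); P-3−P-1 = (-150, -215, +2.5).
Solve a·Δx + b·Δy = Δh: det = (-260)·(-215) − (-150)·(-15) = 53650.
∂h/∂x = [(+0.8)·(-215) − (+2.5)·(-15)] / 53650 = -0.002507
∂h/∂y = [(-260)·(+2.5) − (-150)·(+0.8)] / 53650 = -0.009879
Flow = −∇h = (+0.002507 east, +0.009879 north), which points north.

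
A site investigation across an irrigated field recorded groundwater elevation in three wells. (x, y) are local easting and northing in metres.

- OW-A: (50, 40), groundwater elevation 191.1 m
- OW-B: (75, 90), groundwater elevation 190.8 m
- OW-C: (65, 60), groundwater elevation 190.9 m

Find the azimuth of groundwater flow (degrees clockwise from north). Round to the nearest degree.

097°

Three-point gradient (reference OW-A): Δ to OW-B = (25, 50, -0.3), Δ to OW-C = (15, 20, -0.2).
∂h/∂x = -0.01600, ∂h/∂y = +0.002000 (det = -250).
Flow direction (−∇h) has components (+0.01600 E, -0.002000 N).
Azimuth = atan2(E, N) = atan2(+0.01600, -0.002000) = 97.1° ≈ 097°.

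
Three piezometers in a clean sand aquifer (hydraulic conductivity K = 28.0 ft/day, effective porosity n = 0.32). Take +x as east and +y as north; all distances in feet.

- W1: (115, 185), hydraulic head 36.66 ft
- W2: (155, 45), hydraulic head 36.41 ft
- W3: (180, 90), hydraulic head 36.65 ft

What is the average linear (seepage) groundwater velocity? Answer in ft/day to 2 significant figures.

Taking W1 as reference: W2−W1 = (40, -140, -0.25); W3−W1 = (65, -95, -0.01).
Determinant of the coordinate differences = 40·(-95) − 65·(-140) = 5300.
∂h/∂x = [(-0.25)·(-95) − (-0.01)·(-140)] / 5300 = +0.004217
∂h/∂y = [40·(-0.01) − 65·(-0.25)] / 5300 = +0.002991
|∇h| = √(0.004217² + 0.002991²) = 0.00517
Seepage velocity v = K·i/n = 28.0 × 0.00517 / 0.32 = 0.4524 ft/day.

0.45 ft/day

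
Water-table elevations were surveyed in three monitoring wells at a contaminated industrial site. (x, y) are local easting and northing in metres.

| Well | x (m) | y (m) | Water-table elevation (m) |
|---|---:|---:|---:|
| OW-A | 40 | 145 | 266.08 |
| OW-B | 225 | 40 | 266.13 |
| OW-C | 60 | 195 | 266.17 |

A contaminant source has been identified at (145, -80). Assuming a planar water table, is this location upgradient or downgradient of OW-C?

downgradient

Taking OW-A as reference: OW-B−OW-A = (185, -105, +0.05); OW-C−OW-A = (20, 50, +0.09).
Determinant of the coordinate differences = 185·50 − 20·(-105) = 11350.
∂h/∂x = [(+0.05)·50 − (+0.09)·(-105)] / 11350 = +0.001053
∂h/∂y = [185·(+0.09) − 20·(+0.05)] / 11350 = +0.001379
Head at (145, -80) = 266.08 + (+0.001053)·(105) + (+0.001379)·(-225) = 265.88 m.
That is lower than the 266.17 m at OW-C, so the point is downgradient.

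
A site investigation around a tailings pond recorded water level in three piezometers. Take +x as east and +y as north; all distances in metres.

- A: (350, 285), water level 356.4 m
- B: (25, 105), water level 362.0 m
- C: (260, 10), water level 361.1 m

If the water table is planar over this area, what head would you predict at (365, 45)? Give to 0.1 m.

Taking A as reference: B−A = (-325, -180, +5.6); C−A = (-90, -275, +4.7).
Determinant of the coordinate differences = (-325)·(-275) − (-90)·(-180) = 73175.
∂h/∂x = [(+5.6)·(-275) − (+4.7)·(-180)] / 73175 = -0.009484
∂h/∂y = [(-325)·(+4.7) − (-90)·(+5.6)] / 73175 = -0.01399
h(365, 45) = 356.4 + (-0.009484)·(15) + (-0.01399)·(-240) = 356.4 -0.142 +3.357 = 359.615 m.

359.6 m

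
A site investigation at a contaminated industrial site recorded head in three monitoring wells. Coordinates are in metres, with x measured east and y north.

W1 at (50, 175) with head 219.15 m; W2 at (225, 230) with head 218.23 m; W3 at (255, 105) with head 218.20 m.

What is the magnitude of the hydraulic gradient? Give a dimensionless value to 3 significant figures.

Taking W1 as reference: W2−W1 = (175, 55, -0.92); W3−W1 = (205, -70, -0.95).
Solve a·Δx + b·Δy = Δh: det = 175·(-70) − 205·55 = -23525.
∂h/∂x = [(-0.92)·(-70) − (-0.95)·55] / -23525 = -0.004959
∂h/∂y = [175·(-0.95) − 205·(-0.92)] / -23525 = -0.0009501
|∇h| = √(-0.004959² + -0.0009501²) = 0.005049

0.00505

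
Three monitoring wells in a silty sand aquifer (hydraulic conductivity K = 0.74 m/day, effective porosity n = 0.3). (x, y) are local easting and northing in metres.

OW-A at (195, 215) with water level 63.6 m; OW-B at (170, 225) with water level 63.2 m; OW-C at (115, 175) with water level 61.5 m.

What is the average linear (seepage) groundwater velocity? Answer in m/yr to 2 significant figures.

21 m/yr

Taking OW-A as reference: OW-B−OW-A = (-25, 10, -0.4); OW-C−OW-A = (-80, -40, -2.1).
Solve a·Δx + b·Δy = Δh: det = (-25)·(-40) − (-80)·10 = 1800.
∂h/∂x = [(-0.4)·(-40) − (-2.1)·10] / 1800 = +0.02056
∂h/∂y = [(-25)·(-2.1) − (-80)·(-0.4)] / 1800 = +0.01139
|∇h| = √(0.02056² + 0.01139²) = 0.0235
Seepage velocity v = K·i/n = 0.74 × 0.0235 / 0.3 = 0.05797 m/day = 21.17 m/yr.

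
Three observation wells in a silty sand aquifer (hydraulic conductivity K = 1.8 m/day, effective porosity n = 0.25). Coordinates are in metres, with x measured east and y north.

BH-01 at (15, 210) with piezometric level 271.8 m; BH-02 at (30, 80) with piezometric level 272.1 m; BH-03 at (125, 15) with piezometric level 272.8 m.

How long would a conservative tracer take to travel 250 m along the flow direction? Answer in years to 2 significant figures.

With h = a·x + b·y + c and BH-01 as origin, the differences give:
  15·a + (-130)·b = +0.3
  110·a + (-195)·b = +1.0
Eliminate b (×(-195) and ×(-130), subtract): 11375·a = 71.50 → a = ∂h/∂x = +0.006286
Back-substitute: b = ∂h/∂y = -0.001582.
|∇h| = √(0.006286² + -0.001582²) = 0.006482
Seepage velocity v = K·i/n = 1.8 × 0.006482 / 0.25 = 0.04667 m/day.
t = 250 / 0.04667 = 5357 days = 14.7 years.

15 years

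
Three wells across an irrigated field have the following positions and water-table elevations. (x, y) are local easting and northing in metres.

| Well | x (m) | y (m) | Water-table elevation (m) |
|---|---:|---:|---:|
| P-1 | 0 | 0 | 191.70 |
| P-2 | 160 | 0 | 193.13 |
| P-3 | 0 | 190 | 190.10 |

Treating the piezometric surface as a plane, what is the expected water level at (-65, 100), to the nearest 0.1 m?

∂h/∂x = (193.13 − 191.70) / (160 − 0) = +0.008938
∂h/∂y = (190.10 − 191.70) / (190 − 0) = -0.008421
h(-65, 100) = 191.70 + (+0.008938)·(-65) + (-0.008421)·(100) = 191.70 -0.581 -0.842 = 190.277 m.

190.3 m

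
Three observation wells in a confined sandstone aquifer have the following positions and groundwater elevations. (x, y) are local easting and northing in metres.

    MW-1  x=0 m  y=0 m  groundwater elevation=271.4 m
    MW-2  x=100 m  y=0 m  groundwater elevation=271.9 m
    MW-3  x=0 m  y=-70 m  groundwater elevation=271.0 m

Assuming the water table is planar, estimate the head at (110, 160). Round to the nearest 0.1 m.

272.9 m

∂h/∂x = (271.9 − 271.4) / (100 − 0) = +0.005000
∂h/∂y = (271.0 − 271.4) / (-70 − 0) = +0.005714
h(110, 160) = 271.4 + (+0.005000)·(110) + (+0.005714)·(160) = 271.4 +0.550 +0.914 = 272.864 m.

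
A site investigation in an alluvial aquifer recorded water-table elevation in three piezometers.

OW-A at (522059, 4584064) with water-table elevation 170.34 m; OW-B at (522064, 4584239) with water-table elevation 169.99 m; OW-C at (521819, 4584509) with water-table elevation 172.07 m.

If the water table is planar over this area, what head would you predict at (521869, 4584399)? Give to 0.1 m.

Differences from OW-A: to OW-B (Δx, Δy, Δh) = (5, 175, -0.35); to OW-C = (-240, 445, +1.73).
Solve a·Δx + b·Δy = Δh: det = 5·445 − (-240)·175 = 44225.
∂h/∂x = [(-0.35)·445 − (+1.73)·175] / 44225 = -0.01037
∂h/∂y = [5·(+1.73) − (-240)·(-0.35)] / 44225 = -0.001704
h(521869, 4584399) = 170.34 + (-0.01037)·(-190) + (-0.001704)·(335) = 170.34 +1.970 -0.571 = 171.739 m.

171.7 m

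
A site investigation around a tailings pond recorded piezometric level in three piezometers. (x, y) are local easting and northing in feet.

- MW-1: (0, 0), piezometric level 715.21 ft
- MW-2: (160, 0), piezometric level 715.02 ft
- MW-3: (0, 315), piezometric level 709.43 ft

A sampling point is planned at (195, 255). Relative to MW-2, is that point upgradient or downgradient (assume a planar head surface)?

downgradient

∂h/∂x = (715.02 − 715.21) / (160 − 0) = -0.001188
∂h/∂y = (709.43 − 715.21) / (315 − 0) = -0.01835
Head at (195, 255) = 715.21 + (-0.001188)·(195) + (-0.01835)·(255) = 710.30 ft.
That is lower than the 715.02 ft at MW-2, so the point is downgradient.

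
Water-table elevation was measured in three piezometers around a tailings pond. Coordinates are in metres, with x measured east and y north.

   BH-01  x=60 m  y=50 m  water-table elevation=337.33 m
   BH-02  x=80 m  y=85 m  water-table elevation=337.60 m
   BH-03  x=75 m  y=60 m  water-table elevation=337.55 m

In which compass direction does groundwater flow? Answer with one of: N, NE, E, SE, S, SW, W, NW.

W

With h = a·x + b·y + c and BH-01 as origin, the differences give:
  20·a + 35·b = +0.27
  15·a + 10·b = +0.22
Eliminate b (×10 and ×35, subtract): -325·a = -5.000 → a = ∂h/∂x = +0.01538
Back-substitute: b = ∂h/∂y = -0.001077.
Flow = −∇h = (-0.01538 east, +0.001077 north), which points west.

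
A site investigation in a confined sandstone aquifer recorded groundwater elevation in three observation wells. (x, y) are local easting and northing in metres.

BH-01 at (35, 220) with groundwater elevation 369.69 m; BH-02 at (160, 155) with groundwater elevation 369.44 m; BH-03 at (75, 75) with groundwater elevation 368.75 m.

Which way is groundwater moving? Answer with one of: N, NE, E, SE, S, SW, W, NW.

With h = a·x + b·y + c and BH-01 as origin, the differences give:
  125·a + (-65)·b = -0.25
  40·a + (-145)·b = -0.94
Eliminate b (×(-145) and ×(-65), subtract): -15525·a = -24.850 → a = ∂h/∂x = +0.001601
Back-substitute: b = ∂h/∂y = +0.006924.
Flow = −∇h = (-0.001601 east, -0.006924 north), which points south.

S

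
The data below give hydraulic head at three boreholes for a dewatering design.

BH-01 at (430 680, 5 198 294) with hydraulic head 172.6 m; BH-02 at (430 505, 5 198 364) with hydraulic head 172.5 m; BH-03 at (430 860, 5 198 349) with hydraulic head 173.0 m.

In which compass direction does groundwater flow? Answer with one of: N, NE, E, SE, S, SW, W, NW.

Taking BH-01 as reference: BH-02−BH-01 = (-175, 70, -0.1); BH-03−BH-01 = (180, 55, +0.4).
Solve a·Δx + b·Δy = Δh: det = (-175)·55 − 180·70 = -22225.
∂h/∂x = [(-0.1)·55 − (+0.4)·70] / -22225 = +0.001507
∂h/∂y = [(-175)·(+0.4) − 180·(-0.1)] / -22225 = +0.002340
Flow = −∇h = (-0.001507 east, -0.002340 north), which points southwest.

SW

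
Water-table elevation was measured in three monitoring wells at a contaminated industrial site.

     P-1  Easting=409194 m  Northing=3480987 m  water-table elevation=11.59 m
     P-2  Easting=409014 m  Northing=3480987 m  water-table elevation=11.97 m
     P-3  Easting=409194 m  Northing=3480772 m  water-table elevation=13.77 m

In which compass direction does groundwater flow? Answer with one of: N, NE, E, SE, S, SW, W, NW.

N

∂h/∂x = (11.97 − 11.59) / (409014 − 409194) = -0.002111
∂h/∂y = (13.77 − 11.59) / (3480772 − 3480987) = -0.01014
Flow = −∇h = (+0.002111 east, +0.01014 north), which points north.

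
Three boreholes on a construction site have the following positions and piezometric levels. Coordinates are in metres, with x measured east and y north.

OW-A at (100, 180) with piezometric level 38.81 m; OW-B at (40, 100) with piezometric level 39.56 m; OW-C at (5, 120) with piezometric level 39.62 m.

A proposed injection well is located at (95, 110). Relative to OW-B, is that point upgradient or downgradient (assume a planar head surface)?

Taking OW-A as reference: OW-B−OW-A = (-60, -80, +0.75); OW-C−OW-A = (-95, -60, +0.81).
Solve a·Δx + b·Δy = Δh: det = (-60)·(-60) − (-95)·(-80) = -4000.
∂h/∂x = [(+0.75)·(-60) − (+0.81)·(-80)] / -4000 = -0.004950
∂h/∂y = [(-60)·(+0.81) − (-95)·(+0.75)] / -4000 = -0.005663
Head at (95, 110) = 38.81 + (-0.004950)·(-5) + (-0.005663)·(-70) = 39.23 m.
That is lower than the 39.56 m at OW-B, so the point is downgradient.

downgradient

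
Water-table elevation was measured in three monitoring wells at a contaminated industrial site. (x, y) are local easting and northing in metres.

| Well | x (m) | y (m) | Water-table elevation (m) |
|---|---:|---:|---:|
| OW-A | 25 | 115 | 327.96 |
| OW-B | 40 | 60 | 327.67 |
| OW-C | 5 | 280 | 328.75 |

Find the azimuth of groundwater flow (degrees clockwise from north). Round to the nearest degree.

144°

With h = a·x + b·y + c and OW-A as origin, the differences give:
  15·a + (-55)·b = -0.29
  (-20)·a + 165·b = +0.79
Eliminate b (×165 and ×(-55), subtract): 1375·a = -4.400 → a = ∂h/∂x = -0.003200
Back-substitute: b = ∂h/∂y = +0.004400.
Flow direction (−∇h) has components (+0.003200 E, -0.004400 N).
Azimuth = atan2(E, N) = atan2(+0.003200, -0.004400) = 144.0° ≈ 144°.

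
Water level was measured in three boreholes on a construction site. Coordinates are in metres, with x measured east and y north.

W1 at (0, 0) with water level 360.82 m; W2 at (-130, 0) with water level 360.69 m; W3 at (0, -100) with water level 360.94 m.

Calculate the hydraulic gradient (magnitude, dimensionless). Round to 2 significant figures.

0.0016

∂h/∂x = (360.69 − 360.82) / (-130 − 0) = +0.0010000
∂h/∂y = (360.94 − 360.82) / (-100 − 0) = -0.001200
|∇h| = √(0.0010000² + -0.001200²) = 0.001562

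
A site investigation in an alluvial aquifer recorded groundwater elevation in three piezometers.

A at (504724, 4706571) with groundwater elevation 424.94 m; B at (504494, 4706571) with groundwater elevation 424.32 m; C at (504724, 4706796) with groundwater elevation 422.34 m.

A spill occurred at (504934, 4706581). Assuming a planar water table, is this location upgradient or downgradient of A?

upgradient

∂h/∂x = (424.32 − 424.94) / (504494 − 504724) = +0.002696
∂h/∂y = (422.34 − 424.94) / (4706796 − 4706571) = -0.01156
Head at (504934, 4706581) = 424.94 + (+0.002696)·(210) + (-0.01156)·(10) = 425.39 m.
That is higher than the 424.94 m at A, so the point is upgradient.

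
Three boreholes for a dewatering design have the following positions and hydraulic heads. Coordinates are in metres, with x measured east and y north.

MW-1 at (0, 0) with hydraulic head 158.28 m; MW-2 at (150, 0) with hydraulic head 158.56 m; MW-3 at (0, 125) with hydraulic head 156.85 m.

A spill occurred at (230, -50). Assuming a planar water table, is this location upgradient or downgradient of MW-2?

∂h/∂x = (158.56 − 158.28) / (150 − 0) = +0.001867
∂h/∂y = (156.85 − 158.28) / (125 − 0) = -0.01144
Head at (230, -50) = 158.28 + (+0.001867)·(230) + (-0.01144)·(-50) = 159.28 m.
That is higher than the 158.56 m at MW-2, so the point is upgradient.

upgradient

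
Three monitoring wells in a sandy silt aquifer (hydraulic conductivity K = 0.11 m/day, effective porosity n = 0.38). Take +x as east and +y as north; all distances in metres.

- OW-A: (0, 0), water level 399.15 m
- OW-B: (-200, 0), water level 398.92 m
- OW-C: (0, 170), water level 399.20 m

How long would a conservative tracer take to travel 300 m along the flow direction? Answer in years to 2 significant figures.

2400 years

∂h/∂x = (398.92 − 399.15) / (-200 − 0) = +0.001150
∂h/∂y = (399.20 − 399.15) / (170 − 0) = +0.0002941
|∇h| = √(0.001150² + 0.0002941²) = 0.001187
Seepage velocity v = K·i/n = 0.11 × 0.001187 / 0.38 = 0.0003436 m/day.
t = 300 / 0.0003436 = 8.731e+05 days = 2.39e+03 years.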